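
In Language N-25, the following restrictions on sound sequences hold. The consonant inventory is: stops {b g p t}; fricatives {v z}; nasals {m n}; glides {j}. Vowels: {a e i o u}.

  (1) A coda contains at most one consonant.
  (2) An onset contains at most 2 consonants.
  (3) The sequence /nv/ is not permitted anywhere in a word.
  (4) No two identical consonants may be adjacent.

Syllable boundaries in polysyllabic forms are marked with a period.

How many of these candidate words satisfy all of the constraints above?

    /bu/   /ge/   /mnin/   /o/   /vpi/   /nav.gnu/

/bu/ — σ1 onset /b/, coda /∅/ ok → well-formed
/ge/ — σ1 onset /g/, coda /∅/ ok → well-formed
/mnin/ — σ1 onset /mn/ (2C), coda /n/ ok → well-formed
/o/ — σ1 onset /∅/, coda /∅/ ok → well-formed
/vpi/ — σ1 onset /vp/ (2C), coda /∅/ ok → well-formed
/nav.gnu/ — σ1 onset /n/, coda /v/ ok; σ2 onset /gn/ (2C), coda /∅/ ok → well-formed
Well-formed: /bu/, /ge/, /mnin/, /o/, /vpi/, /nav.gnu/ → 6.

6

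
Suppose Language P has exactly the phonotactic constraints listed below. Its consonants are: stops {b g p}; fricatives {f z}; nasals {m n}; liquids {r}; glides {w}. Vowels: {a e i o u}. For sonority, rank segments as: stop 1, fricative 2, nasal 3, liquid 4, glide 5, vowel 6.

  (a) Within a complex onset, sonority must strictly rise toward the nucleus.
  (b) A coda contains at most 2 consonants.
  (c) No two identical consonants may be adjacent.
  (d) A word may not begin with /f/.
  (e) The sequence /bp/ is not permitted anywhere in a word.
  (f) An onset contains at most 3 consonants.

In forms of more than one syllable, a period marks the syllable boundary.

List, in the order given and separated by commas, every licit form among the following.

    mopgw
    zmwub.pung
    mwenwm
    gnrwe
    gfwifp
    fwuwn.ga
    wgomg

mopgw — violates constraint (b): syllable 1 coda /pgw/ has 3 consonants (> 2) → illicit
zmwub.pung — violates constraint (e): contains banned sequence /bp/ → illicit
mwenwm — violates constraint (b): syllable 1 coda /nwm/ has 3 consonants (> 2) → illicit
gnrwe — violates constraint (f): syllable 1 onset /gnrw/ has 4 consonants (> 3) → illicit
gfwifp — σ1 onset /gfw/ (1→2→5 rises), coda /fp/ (2C) ok → licit
fwuwn.ga — violates constraint (d): word begins with /f/ → illicit
wgomg — violates constraint (a): syllable 1 onset /wg/: /w/ (glide, 5) → /g/ (stop, 1) does not rise → illicit

gfwifp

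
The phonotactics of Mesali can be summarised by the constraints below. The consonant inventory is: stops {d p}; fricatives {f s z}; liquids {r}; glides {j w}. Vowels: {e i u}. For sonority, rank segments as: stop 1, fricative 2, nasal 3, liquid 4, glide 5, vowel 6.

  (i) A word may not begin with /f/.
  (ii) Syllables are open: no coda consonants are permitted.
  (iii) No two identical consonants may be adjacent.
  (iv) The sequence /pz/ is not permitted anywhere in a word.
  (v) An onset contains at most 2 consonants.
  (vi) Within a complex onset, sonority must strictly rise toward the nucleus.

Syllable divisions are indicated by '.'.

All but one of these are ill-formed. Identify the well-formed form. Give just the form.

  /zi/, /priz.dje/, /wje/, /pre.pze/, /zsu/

/zi/ — σ1 onset /z/, coda /∅/ ok → well-formed
/priz.dje/ — violates constraint (ii): syllable 1 coda /z/ has 1 consonant (> 0) → ill-formed
/wje/ — violates constraint (vi): syllable 1 onset /wj/: /w/ (glide, 5) → /j/ (glide, 5) does not rise → ill-formed
/pre.pze/ — violates constraint (iv): contains banned sequence /pz/ → ill-formed
/zsu/ — violates constraint (vi): syllable 1 onset /zs/: /z/ (fricative, 2) → /s/ (fricative, 2) does not rise → ill-formed

/zi/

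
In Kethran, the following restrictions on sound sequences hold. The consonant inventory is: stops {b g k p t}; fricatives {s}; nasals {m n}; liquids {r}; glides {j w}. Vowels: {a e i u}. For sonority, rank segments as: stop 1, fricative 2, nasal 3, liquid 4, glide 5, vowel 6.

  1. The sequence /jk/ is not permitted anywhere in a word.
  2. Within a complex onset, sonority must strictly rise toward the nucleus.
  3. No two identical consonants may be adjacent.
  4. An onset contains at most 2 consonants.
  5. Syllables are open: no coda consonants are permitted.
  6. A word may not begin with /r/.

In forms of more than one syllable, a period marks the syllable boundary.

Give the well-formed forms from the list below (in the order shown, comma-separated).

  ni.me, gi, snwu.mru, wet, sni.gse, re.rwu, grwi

ni.me — σ1 onset /n/, coda /∅/ ok; σ2 onset /m/, coda /∅/ ok → well-formed
gi — σ1 onset /g/, coda /∅/ ok → well-formed
snwu.mru — violates constraint 4: syllable 1 onset /snw/ has 3 consonants (> 2) → ill-formed
wet — violates constraint 5: syllable 1 coda /t/ has 1 consonant (> 0) → ill-formed
sni.gse — σ1 onset /sn/ (2→3 rises), coda /∅/ ok; σ2 onset /gs/ (1→2 rises), coda /∅/ ok → well-formed
re.rwu — violates constraint 6: word begins with /r/ → ill-formed
grwi — violates constraint 4: syllable 1 onset /grw/ has 3 consonants (> 2) → ill-formed

ni.me, gi, sni.gse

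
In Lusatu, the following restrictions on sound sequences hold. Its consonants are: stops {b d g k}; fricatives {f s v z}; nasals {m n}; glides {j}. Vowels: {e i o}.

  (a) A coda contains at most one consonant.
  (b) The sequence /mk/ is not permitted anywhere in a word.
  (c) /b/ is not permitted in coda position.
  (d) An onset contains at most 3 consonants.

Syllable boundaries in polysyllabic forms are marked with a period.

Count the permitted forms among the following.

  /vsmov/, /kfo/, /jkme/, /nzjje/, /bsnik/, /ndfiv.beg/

/vsmov/ — σ1 onset /vsm/ (3C), coda /v/ ok → permitted
/kfo/ — σ1 onset /kf/ (2C), coda /∅/ ok → permitted
/jkme/ — σ1 onset /jkm/ (3C), coda /∅/ ok → permitted
/nzjje/ — violates constraint (d): syllable 1 onset /nzjj/ has 4 consonants (> 3) → not permitted
/bsnik/ — σ1 onset /bsn/ (3C), coda /k/ ok → permitted
/ndfiv.beg/ — σ1 onset /ndf/ (3C), coda /v/ ok; σ2 onset /b/, coda /g/ ok → permitted
Permitted: /vsmov/, /kfo/, /jkme/, /bsnik/, /ndfiv.beg/ → 5.

5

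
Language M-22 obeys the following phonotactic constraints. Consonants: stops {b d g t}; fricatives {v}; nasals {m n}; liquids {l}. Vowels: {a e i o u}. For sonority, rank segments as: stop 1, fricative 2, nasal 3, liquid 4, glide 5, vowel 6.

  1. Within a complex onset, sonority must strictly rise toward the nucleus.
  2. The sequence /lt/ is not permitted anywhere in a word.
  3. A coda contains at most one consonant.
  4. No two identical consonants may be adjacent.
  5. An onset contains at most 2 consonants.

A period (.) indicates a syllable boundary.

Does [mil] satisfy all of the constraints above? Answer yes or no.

yes

[mil] — σ1 onset /m/, coda /l/ ok → licit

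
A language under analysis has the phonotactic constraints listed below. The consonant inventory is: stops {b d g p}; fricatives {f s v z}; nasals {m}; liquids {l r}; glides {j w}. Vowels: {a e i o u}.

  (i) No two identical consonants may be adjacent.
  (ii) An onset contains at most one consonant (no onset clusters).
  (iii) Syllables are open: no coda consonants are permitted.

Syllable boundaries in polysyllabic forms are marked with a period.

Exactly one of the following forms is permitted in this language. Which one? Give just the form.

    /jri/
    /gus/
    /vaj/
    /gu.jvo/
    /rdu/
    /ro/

/jri/ — violates constraint (ii): syllable 1 onset /jr/ has 2 consonants (> 1) → not permitted
/gus/ — violates constraint (iii): syllable 1 coda /s/ has 1 consonant (> 0) → not permitted
/vaj/ — violates constraint (iii): syllable 1 coda /j/ has 1 consonant (> 0) → not permitted
/gu.jvo/ — violates constraint (ii): syllable 2 onset /jv/ has 2 consonants (> 1) → not permitted
/rdu/ — violates constraint (ii): syllable 1 onset /rd/ has 2 consonants (> 1) → not permitted
/ro/ — σ1 onset /r/, coda /∅/ ok → permitted

/ro/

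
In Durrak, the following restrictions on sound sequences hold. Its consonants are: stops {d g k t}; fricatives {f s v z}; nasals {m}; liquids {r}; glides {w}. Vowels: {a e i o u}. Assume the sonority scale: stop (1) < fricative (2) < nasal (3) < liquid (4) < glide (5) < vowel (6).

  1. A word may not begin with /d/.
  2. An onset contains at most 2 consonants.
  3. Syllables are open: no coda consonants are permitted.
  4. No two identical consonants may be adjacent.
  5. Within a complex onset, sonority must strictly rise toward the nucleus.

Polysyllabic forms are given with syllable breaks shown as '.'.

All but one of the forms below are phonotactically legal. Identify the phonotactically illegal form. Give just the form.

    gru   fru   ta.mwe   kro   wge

wge

gru — σ1 onset /gr/ (1→4 rises), coda /∅/ ok → phonotactically legal
fru — σ1 onset /fr/ (2→4 rises), coda /∅/ ok → phonotactically legal
ta.mwe — σ1 onset /t/, coda /∅/ ok; σ2 onset /mw/ (3→5 rises), coda /∅/ ok → phonotactically legal
kro — σ1 onset /kr/ (1→4 rises), coda /∅/ ok → phonotactically legal
wge — violates constraint 5: syllable 1 onset /wg/: /w/ (glide, 5) → /g/ (stop, 1) does not rise → phonotactically illegal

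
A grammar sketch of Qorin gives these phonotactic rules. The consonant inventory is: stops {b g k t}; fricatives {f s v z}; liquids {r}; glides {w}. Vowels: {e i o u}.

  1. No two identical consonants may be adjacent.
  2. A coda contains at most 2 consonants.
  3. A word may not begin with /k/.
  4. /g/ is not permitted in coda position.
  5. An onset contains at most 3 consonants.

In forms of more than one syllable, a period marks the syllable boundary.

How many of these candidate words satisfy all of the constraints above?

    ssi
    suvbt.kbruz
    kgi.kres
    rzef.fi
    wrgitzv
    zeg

0

ssi — violates constraint 1: adjacent identical consonants /ss/ → phonotactically illegal
suvbt.kbruz — violates constraint 2: syllable 1 coda /vbt/ has 3 consonants (> 2) → phonotactically illegal
kgi.kres — violates constraint 3: word begins with /k/ → phonotactically illegal
rzef.fi — violates constraint 1: adjacent identical consonants /ff/ → phonotactically illegal
wrgitzv — violates constraint 2: syllable 1 coda /tzv/ has 3 consonants (> 2) → phonotactically illegal
zeg — violates constraint 4: syllable 1 coda contains /g/ → phonotactically illegal
No form is phonotactically legal → 0.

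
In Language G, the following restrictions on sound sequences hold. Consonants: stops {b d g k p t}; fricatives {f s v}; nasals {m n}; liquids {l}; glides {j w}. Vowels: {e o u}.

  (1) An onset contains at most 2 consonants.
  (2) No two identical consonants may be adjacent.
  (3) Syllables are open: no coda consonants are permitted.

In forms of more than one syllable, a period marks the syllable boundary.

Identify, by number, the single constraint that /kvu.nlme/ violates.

/kvu.nlme/: syllable 2 onset /nlm/ has 3 consonants (> 2).
This is a violation of constraint 1: "An onset contains at most 2 consonants."
The remaining constraints (2, 3) are satisfied.

1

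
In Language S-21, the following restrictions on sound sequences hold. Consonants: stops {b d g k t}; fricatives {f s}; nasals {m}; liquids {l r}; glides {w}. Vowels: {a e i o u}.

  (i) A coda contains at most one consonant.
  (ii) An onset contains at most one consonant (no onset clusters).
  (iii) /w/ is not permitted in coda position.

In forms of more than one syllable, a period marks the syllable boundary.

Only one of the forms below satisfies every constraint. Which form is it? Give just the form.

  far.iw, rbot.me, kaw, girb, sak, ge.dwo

sak

far.iw — violates constraint (iii): syllable 2 coda contains /w/ → not permitted
rbot.me — violates constraint (ii): syllable 1 onset /rb/ has 2 consonants (> 1) → not permitted
kaw — violates constraint (iii): syllable 1 coda contains /w/ → not permitted
girb — violates constraint (i): syllable 1 coda /rb/ has 2 consonants (> 1) → not permitted
sak — σ1 onset /s/, coda /k/ ok → permitted
ge.dwo — violates constraint (ii): syllable 2 onset /dw/ has 2 consonants (> 1) → not permitted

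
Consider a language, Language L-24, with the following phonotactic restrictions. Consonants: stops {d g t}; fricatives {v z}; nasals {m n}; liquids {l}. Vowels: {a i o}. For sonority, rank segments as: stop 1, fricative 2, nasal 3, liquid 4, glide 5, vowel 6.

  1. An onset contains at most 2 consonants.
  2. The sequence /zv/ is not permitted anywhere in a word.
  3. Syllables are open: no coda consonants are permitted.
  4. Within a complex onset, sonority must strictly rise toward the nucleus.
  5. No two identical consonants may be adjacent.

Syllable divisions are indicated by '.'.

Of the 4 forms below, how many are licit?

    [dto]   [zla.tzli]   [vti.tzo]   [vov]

[dto] — violates constraint 4: syllable 1 onset /dt/: /d/ (stop, 1) → /t/ (stop, 1) does not rise → illicit
[zla.tzli] — violates constraint 1: syllable 2 onset /tzl/ has 3 consonants (> 2) → illicit
[vti.tzo] — violates constraint 4: syllable 1 onset /vt/: /v/ (fricative, 2) → /t/ (stop, 1) does not rise → illicit
[vov] — violates constraint 3: syllable 1 coda /v/ has 1 consonant (> 0) → illicit
No form is licit → 0.

0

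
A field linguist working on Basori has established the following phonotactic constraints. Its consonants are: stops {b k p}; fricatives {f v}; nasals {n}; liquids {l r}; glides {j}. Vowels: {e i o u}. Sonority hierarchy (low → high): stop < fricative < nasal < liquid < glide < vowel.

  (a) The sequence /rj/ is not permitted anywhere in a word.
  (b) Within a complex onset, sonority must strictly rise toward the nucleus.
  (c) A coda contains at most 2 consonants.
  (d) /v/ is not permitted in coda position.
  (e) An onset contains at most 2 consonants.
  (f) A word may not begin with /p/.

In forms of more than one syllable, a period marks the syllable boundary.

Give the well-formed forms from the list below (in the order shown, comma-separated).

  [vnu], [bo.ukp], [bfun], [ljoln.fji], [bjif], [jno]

[vnu], [bo.ukp], [bfun], [ljoln.fji], [bjif]

[vnu] — σ1 onset /vn/ (2→3 rises), coda /∅/ ok → well-formed
[bo.ukp] — σ1 onset /b/, coda /∅/ ok; σ2 onset /∅/, coda /kp/ (2C) ok → well-formed
[bfun] — σ1 onset /bf/ (1→2 rises), coda /n/ ok → well-formed
[ljoln.fji] — σ1 onset /lj/ (4→5 rises), coda /ln/ (2C) ok; σ2 onset /fj/ (2→5 rises), coda /∅/ ok → well-formed
[bjif] — σ1 onset /bj/ (1→5 rises), coda /f/ ok → well-formed
[jno] — violates constraint (b): syllable 1 onset /jn/: /j/ (glide, 5) → /n/ (nasal, 3) does not rise → ill-formed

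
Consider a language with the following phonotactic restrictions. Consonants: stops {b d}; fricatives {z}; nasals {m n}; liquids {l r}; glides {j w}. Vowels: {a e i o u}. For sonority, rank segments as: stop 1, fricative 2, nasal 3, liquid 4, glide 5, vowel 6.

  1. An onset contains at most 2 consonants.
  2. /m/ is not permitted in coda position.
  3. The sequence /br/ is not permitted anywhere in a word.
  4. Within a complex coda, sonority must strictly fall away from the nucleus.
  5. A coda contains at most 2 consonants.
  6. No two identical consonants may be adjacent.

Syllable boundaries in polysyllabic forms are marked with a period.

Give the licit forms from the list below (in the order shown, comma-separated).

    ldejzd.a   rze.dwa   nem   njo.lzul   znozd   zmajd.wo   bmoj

rze.dwa, njo.lzul, znozd, zmajd.wo, bmoj

ldejzd.a — violates constraint 5: syllable 1 coda /jzd/ has 3 consonants (> 2) → illicit
rze.dwa — σ1 onset /rz/ (2C), coda /∅/ ok; σ2 onset /dw/ (2C), coda /∅/ ok → licit
nem — violates constraint 2: syllable 1 coda contains /m/ → illicit
njo.lzul — σ1 onset /nj/ (2C), coda /∅/ ok; σ2 onset /lz/ (2C), coda /l/ ok → licit
znozd — σ1 onset /zn/ (2C), coda /zd/ (2→1 falls) ok → licit
zmajd.wo — σ1 onset /zm/ (2C), coda /jd/ (5→1 falls) ok; σ2 onset /w/, coda /∅/ ok → licit
bmoj — σ1 onset /bm/ (2C), coda /j/ ok → licit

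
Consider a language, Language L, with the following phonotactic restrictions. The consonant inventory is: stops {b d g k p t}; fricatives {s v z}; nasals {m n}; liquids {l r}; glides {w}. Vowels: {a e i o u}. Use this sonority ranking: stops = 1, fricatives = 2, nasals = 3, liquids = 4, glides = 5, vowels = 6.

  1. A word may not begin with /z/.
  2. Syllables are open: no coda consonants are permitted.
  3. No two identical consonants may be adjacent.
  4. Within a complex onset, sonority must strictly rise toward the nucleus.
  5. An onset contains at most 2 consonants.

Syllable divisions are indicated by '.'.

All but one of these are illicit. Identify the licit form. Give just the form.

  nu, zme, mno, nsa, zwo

nu — σ1 onset /n/, coda /∅/ ok → licit
zme — violates constraint 1: word begins with /z/ → illicit
mno — violates constraint 4: syllable 1 onset /mn/: /m/ (nasal, 3) → /n/ (nasal, 3) does not rise → illicit
nsa — violates constraint 4: syllable 1 onset /ns/: /n/ (nasal, 3) → /s/ (fricative, 2) does not rise → illicit
zwo — violates constraint 1: word begins with /z/ → illicit

nu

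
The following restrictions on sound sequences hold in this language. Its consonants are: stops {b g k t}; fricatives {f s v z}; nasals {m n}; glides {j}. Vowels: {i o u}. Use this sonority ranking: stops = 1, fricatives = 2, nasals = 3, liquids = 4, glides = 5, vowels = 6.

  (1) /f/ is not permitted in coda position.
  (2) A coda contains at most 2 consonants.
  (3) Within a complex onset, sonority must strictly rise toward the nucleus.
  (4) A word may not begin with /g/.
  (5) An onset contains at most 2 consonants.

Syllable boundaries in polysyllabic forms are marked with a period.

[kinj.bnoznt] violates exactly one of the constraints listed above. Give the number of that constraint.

[kinj.bnoznt]: syllable 2 coda /znt/ has 3 consonants (> 2).
This is a violation of constraint 2: "A coda contains at most 2 consonants."
The remaining constraints (1, 3, 4, 5) are satisfied.

2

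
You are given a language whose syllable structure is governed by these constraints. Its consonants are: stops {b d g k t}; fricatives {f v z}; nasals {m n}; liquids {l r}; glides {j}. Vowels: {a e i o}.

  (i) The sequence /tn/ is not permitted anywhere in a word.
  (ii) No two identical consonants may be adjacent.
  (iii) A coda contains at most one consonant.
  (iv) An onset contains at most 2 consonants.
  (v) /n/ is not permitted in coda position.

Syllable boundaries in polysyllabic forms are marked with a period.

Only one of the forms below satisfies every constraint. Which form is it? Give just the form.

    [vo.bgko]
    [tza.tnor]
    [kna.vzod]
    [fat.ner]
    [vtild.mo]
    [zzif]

[kna.vzod]

[vo.bgko] — violates constraint (iv): syllable 2 onset /bgk/ has 3 consonants (> 2) → ill-formed
[tza.tnor] — violates constraint (i): contains banned sequence /tn/ → ill-formed
[kna.vzod] — σ1 onset /kn/ (2C), coda /∅/ ok; σ2 onset /vz/ (2C), coda /d/ ok → well-formed
[fat.ner] — violates constraint (i): contains banned sequence /tn/ → ill-formed
[vtild.mo] — violates constraint (iii): syllable 1 coda /ld/ has 2 consonants (> 1) → ill-formed
[zzif] — violates constraint (ii): adjacent identical consonants /zz/ → ill-formed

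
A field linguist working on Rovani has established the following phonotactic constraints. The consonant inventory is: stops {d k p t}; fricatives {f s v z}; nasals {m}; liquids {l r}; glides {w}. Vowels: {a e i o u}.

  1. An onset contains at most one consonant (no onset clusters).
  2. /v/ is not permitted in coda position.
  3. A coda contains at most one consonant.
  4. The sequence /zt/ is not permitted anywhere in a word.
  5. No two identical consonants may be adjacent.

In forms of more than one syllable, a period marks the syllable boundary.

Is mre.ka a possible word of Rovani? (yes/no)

mre.ka — violates constraint 1: syllable 1 onset /mr/ has 2 consonants (> 1) → not permitted

no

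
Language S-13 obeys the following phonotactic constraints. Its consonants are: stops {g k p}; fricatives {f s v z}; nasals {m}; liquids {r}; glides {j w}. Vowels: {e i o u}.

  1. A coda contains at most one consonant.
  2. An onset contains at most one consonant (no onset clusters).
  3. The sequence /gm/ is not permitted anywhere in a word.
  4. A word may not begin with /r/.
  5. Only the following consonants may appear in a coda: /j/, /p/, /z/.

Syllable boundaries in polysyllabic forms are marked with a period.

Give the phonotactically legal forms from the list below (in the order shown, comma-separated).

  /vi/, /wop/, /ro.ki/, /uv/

/vi/ — σ1 onset /v/, coda /∅/ ok → phonotactically legal
/wop/ — σ1 onset /w/, coda /p/ ok → phonotactically legal
/ro.ki/ — violates constraint 4: word begins with /r/ → phonotactically illegal
/uv/ — violates constraint 5: syllable 1 coda contains /v/, which is not a licensed coda consonant → phonotactically illegal

/vi/, /wop/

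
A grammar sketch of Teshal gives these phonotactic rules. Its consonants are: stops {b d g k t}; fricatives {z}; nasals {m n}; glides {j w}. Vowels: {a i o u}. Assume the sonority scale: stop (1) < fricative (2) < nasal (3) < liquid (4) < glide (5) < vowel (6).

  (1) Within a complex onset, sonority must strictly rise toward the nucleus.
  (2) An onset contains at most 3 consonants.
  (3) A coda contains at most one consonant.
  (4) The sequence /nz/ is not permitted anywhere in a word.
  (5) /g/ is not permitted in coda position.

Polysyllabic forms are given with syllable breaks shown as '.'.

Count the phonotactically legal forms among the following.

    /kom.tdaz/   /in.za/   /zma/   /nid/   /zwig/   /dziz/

3

/kom.tdaz/ — violates constraint 1: syllable 2 onset /td/: /t/ (stop, 1) → /d/ (stop, 1) does not rise → phonotactically illegal
/in.za/ — violates constraint 4: contains banned sequence /nz/ → phonotactically illegal
/zma/ — σ1 onset /zm/ (2→3 rises), coda /∅/ ok → phonotactically legal
/nid/ — σ1 onset /n/, coda /d/ ok → phonotactically legal
/zwig/ — violates constraint 5: syllable 1 coda contains /g/ → phonotactically illegal
/dziz/ — σ1 onset /dz/ (1→2 rises), coda /z/ ok → phonotactically legal
Phonotactically legal: /zma/, /nid/, /dziz/ → 3.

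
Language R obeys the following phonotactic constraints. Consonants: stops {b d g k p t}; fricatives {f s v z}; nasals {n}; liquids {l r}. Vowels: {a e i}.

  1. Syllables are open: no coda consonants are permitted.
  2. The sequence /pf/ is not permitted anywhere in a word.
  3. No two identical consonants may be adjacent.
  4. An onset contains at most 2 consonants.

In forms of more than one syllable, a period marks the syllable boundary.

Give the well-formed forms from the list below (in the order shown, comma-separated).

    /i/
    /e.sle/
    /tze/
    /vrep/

/i/, /e.sle/, /tze/

/i/ — σ1 onset /∅/, coda /∅/ ok → well-formed
/e.sle/ — σ1 onset /∅/, coda /∅/ ok; σ2 onset /sl/ (2C), coda /∅/ ok → well-formed
/tze/ — σ1 onset /tz/ (2C), coda /∅/ ok → well-formed
/vrep/ — violates constraint 1: syllable 1 coda /p/ has 1 consonant (> 0) → ill-formed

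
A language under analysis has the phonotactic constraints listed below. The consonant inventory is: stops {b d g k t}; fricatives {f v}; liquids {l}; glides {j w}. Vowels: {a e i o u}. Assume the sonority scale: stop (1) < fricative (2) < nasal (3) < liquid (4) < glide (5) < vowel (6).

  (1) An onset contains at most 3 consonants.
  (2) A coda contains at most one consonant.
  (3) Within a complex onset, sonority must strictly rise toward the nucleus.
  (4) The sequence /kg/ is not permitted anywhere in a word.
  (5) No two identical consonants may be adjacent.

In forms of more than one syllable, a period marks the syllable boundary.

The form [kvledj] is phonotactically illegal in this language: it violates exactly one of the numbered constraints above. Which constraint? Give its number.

2

[kvledj]: syllable 1 coda /dj/ has 2 consonants (> 1).
This is a violation of constraint 2: "A coda contains at most one consonant."
The remaining constraints (1, 3, 4, 5) are satisfied.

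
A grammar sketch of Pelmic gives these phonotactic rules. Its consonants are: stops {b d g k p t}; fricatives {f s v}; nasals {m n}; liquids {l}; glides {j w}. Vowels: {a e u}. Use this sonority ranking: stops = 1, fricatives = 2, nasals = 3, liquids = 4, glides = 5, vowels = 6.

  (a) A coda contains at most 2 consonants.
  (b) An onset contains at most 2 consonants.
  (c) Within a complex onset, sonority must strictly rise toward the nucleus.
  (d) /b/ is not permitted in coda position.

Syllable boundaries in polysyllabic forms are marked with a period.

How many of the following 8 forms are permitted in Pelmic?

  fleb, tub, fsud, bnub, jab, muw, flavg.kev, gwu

3

fleb — violates constraint (d): syllable 1 coda contains /b/ → not permitted
tub — violates constraint (d): syllable 1 coda contains /b/ → not permitted
fsud — violates constraint (c): syllable 1 onset /fs/: /f/ (fricative, 2) → /s/ (fricative, 2) does not rise → not permitted
bnub — violates constraint (d): syllable 1 coda contains /b/ → not permitted
jab — violates constraint (d): syllable 1 coda contains /b/ → not permitted
muw — σ1 onset /m/, coda /w/ ok → permitted
flavg.kev — σ1 onset /fl/ (2→4 rises), coda /vg/ (2C) ok; σ2 onset /k/, coda /v/ ok → permitted
gwu — σ1 onset /gw/ (1→5 rises), coda /∅/ ok → permitted
Permitted: muw, flavg.kev, gwu → 3.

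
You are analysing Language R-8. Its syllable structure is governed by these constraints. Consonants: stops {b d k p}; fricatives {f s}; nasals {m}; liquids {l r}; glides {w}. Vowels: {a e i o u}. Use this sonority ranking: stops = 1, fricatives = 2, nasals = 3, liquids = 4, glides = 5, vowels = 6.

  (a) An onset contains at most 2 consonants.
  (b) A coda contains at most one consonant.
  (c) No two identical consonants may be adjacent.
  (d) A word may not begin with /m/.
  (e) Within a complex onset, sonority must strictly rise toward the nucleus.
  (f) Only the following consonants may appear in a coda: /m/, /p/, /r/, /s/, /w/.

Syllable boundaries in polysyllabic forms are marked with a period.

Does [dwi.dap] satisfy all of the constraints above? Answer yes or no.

[dwi.dap] — σ1 onset /dw/ (1→5 rises), coda /∅/ ok; σ2 onset /d/, coda /p/ ok → licit

yes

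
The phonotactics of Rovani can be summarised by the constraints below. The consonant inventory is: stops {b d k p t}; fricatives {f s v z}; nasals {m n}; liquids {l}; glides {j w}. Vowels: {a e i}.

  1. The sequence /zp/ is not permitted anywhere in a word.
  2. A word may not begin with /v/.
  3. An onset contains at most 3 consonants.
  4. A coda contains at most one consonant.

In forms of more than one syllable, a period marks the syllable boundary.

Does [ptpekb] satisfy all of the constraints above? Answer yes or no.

no

[ptpekb] — violates constraint 4: syllable 1 coda /kb/ has 2 consonants (> 1) → not permitted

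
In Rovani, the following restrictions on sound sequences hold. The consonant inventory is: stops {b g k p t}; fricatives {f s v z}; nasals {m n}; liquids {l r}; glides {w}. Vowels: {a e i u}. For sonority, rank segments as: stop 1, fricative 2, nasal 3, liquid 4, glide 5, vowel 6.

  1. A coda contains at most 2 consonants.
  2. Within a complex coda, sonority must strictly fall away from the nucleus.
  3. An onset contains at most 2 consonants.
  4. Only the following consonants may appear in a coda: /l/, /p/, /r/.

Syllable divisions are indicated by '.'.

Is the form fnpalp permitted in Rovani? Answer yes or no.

no

fnpalp — violates constraint 3: syllable 1 onset /fnp/ has 3 consonants (> 2) → not permitted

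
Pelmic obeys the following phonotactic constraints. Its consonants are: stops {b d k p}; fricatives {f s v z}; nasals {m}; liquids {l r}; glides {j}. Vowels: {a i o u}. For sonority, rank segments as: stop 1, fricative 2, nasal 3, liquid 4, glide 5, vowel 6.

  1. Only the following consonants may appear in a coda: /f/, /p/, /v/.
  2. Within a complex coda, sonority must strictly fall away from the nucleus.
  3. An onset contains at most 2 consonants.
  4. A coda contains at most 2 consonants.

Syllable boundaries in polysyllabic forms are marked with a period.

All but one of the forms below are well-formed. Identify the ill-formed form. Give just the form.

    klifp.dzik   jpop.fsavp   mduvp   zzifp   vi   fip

klifp.dzik

klifp.dzik — violates constraint 1: syllable 2 coda contains /k/, which is not a licensed coda consonant → ill-formed
jpop.fsavp — σ1 onset /jp/ (2C), coda /p/ ok; σ2 onset /fs/ (2C), coda /vp/ (2→1 falls) ok → well-formed
mduvp — σ1 onset /md/ (2C), coda /vp/ (2→1 falls) ok → well-formed
zzifp — σ1 onset /zz/ (2C), coda /fp/ (2→1 falls) ok → well-formed
vi — σ1 onset /v/, coda /∅/ ok → well-formed
fip — σ1 onset /f/, coda /p/ ok → well-formed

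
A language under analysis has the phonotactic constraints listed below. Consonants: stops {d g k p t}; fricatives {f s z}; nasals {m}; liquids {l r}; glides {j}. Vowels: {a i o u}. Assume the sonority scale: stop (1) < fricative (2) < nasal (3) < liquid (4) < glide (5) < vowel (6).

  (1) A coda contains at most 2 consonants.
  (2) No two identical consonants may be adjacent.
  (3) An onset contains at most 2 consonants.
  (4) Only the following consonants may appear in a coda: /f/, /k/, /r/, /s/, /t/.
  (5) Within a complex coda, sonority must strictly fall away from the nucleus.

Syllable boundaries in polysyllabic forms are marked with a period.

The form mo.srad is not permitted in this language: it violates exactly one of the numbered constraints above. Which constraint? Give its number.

mo.srad: syllable 2 coda contains /d/, which is not a licensed coda consonant.
This is a violation of constraint 4: "Only the following consonants may appear in a coda: /f/, /k/, /r/, /s/, /t/."
The remaining constraints (1, 2, 3, 5) are satisfied.

4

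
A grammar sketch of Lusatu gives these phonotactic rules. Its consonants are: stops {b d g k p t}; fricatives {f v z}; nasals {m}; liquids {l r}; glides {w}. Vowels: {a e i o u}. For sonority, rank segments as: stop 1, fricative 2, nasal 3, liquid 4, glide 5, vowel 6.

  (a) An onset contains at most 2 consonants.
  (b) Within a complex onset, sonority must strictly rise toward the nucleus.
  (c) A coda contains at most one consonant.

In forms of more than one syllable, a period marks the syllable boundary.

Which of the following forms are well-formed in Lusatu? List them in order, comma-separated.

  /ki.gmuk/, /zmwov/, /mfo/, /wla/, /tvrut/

/ki.gmuk/ — σ1 onset /k/, coda /∅/ ok; σ2 onset /gm/ (1→3 rises), coda /k/ ok → well-formed
/zmwov/ — violates constraint (a): syllable 1 onset /zmw/ has 3 consonants (> 2) → ill-formed
/mfo/ — violates constraint (b): syllable 1 onset /mf/: /m/ (nasal, 3) → /f/ (fricative, 2) does not rise → ill-formed
/wla/ — violates constraint (b): syllable 1 onset /wl/: /w/ (glide, 5) → /l/ (liquid, 4) does not rise → ill-formed
/tvrut/ — violates constraint (a): syllable 1 onset /tvr/ has 3 consonants (> 2) → ill-formed

/ki.gmuk/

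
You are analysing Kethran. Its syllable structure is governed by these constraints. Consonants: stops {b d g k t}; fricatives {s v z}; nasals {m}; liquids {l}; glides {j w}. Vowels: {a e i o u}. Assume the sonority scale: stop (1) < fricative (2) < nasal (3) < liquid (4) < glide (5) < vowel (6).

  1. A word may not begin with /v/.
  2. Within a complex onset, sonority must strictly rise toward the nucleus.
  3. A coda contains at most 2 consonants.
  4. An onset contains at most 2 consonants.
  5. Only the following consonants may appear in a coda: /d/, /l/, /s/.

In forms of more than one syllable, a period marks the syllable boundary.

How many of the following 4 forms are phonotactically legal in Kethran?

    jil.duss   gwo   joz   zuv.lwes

2

jil.duss — σ1 onset /j/, coda /l/ ok; σ2 onset /d/, coda /ss/ (2C) ok → phonotactically legal
gwo — σ1 onset /gw/ (1→5 rises), coda /∅/ ok → phonotactically legal
joz — violates constraint 5: syllable 1 coda contains /z/, which is not a licensed coda consonant → phonotactically illegal
zuv.lwes — violates constraint 5: syllable 1 coda contains /v/, which is not a licensed coda consonant → phonotactically illegal
Phonotactically legal: jil.duss, gwo → 2.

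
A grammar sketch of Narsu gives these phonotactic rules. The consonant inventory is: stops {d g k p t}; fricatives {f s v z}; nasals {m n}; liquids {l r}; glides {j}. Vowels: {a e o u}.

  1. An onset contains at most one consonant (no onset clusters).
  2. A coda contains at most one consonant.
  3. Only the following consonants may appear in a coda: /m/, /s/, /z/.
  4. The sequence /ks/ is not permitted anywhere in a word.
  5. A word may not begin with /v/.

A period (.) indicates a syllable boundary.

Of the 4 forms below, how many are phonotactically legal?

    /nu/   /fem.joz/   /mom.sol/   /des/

3

/nu/ — σ1 onset /n/, coda /∅/ ok → phonotactically legal
/fem.joz/ — σ1 onset /f/, coda /m/ ok; σ2 onset /j/, coda /z/ ok → phonotactically legal
/mom.sol/ — violates constraint 3: syllable 2 coda contains /l/, which is not a licensed coda consonant → phonotactically illegal
/des/ — σ1 onset /d/, coda /s/ ok → phonotactically legal
Phonotactically legal: /nu/, /fem.joz/, /des/ → 3.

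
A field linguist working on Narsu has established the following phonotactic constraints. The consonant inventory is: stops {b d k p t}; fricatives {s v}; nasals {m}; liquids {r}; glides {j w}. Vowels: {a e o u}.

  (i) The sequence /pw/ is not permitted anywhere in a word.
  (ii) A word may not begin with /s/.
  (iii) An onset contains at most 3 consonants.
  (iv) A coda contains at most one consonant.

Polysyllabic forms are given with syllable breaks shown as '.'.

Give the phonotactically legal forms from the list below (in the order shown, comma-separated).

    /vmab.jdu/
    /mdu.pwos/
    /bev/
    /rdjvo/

/vmab.jdu/ — σ1 onset /vm/ (2C), coda /b/ ok; σ2 onset /jd/ (2C), coda /∅/ ok → phonotactically legal
/mdu.pwos/ — violates constraint (i): contains banned sequence /pw/ → phonotactically illegal
/bev/ — σ1 onset /b/, coda /v/ ok → phonotactically legal
/rdjvo/ — violates constraint (iii): syllable 1 onset /rdjv/ has 4 consonants (> 3) → phonotactically illegal

/vmab.jdu/, /bev/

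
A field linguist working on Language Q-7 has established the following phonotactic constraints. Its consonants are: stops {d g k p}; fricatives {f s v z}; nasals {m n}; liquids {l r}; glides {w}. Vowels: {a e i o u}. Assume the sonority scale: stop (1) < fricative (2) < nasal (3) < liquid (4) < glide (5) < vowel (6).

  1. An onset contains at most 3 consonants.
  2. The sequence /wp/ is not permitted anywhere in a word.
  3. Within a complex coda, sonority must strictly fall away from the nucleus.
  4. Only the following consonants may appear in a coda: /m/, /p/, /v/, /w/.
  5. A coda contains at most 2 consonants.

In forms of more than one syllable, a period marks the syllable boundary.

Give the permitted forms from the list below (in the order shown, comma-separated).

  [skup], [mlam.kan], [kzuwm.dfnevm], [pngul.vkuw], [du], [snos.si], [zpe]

[skup], [du], [zpe]

[skup] — σ1 onset /sk/ (2C), coda /p/ ok → permitted
[mlam.kan] — violates constraint 4: syllable 2 coda contains /n/, which is not a licensed coda consonant → not permitted
[kzuwm.dfnevm] — violates constraint 3: syllable 2 coda /vm/: /v/ (fricative, 2) → /m/ (nasal, 3) does not fall → not permitted
[pngul.vkuw] — violates constraint 4: syllable 1 coda contains /l/, which is not a licensed coda consonant → not permitted
[du] — σ1 onset /d/, coda /∅/ ok → permitted
[snos.si] — violates constraint 4: syllable 1 coda contains /s/, which is not a licensed coda consonant → not permitted
[zpe] — σ1 onset /zp/ (2C), coda /∅/ ok → permitted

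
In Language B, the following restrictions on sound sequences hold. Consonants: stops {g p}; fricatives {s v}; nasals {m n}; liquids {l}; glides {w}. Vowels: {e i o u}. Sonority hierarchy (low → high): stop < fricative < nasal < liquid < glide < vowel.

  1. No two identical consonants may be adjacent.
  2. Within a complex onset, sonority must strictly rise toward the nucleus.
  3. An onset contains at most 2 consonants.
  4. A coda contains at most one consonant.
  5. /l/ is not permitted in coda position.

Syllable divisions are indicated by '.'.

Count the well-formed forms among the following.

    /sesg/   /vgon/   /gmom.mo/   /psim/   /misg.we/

/sesg/ — violates constraint 4: syllable 1 coda /sg/ has 2 consonants (> 1) → ill-formed
/vgon/ — violates constraint 2: syllable 1 onset /vg/: /v/ (fricative, 2) → /g/ (stop, 1) does not rise → ill-formed
/gmom.mo/ — violates constraint 1: adjacent identical consonants /mm/ → ill-formed
/psim/ — σ1 onset /ps/ (1→2 rises), coda /m/ ok → well-formed
/misg.we/ — violates constraint 4: syllable 1 coda /sg/ has 2 consonants (> 1) → ill-formed
Well-formed: /psim/ → 1.

1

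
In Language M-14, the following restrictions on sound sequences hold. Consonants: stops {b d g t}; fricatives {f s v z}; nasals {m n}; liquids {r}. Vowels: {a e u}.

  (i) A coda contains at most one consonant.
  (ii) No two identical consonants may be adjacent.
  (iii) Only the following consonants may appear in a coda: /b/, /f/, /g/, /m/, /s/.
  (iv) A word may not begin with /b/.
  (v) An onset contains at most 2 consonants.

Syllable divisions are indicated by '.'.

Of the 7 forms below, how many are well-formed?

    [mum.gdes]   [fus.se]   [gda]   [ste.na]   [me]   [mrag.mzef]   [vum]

6

[mum.gdes] — σ1 onset /m/, coda /m/ ok; σ2 onset /gd/ (2C), coda /s/ ok → well-formed
[fus.se] — violates constraint (ii): adjacent identical consonants /ss/ → ill-formed
[gda] — σ1 onset /gd/ (2C), coda /∅/ ok → well-formed
[ste.na] — σ1 onset /st/ (2C), coda /∅/ ok; σ2 onset /n/, coda /∅/ ok → well-formed
[me] — σ1 onset /m/, coda /∅/ ok → well-formed
[mrag.mzef] — σ1 onset /mr/ (2C), coda /g/ ok; σ2 onset /mz/ (2C), coda /f/ ok → well-formed
[vum] — σ1 onset /v/, coda /m/ ok → well-formed
Well-formed: [mum.gdes], [gda], [ste.na], [me], [mrag.mzef], [vum] → 6.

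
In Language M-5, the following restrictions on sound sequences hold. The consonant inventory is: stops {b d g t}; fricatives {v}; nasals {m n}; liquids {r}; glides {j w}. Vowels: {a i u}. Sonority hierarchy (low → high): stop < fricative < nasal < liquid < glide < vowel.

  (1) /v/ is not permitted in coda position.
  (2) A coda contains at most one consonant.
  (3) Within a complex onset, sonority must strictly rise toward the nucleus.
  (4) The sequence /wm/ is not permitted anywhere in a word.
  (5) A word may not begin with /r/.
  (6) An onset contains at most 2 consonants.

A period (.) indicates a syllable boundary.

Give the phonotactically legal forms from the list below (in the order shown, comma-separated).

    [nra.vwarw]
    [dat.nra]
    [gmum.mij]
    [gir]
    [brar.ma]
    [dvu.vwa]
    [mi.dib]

[nra.vwarw] — violates constraint 2: syllable 2 coda /rw/ has 2 consonants (> 1) → phonotactically illegal
[dat.nra] — σ1 onset /d/, coda /t/ ok; σ2 onset /nr/ (3→4 rises), coda /∅/ ok → phonotactically legal
[gmum.mij] — σ1 onset /gm/ (1→3 rises), coda /m/ ok; σ2 onset /m/, coda /j/ ok → phonotactically legal
[gir] — σ1 onset /g/, coda /r/ ok → phonotactically legal
[brar.ma] — σ1 onset /br/ (1→4 rises), coda /r/ ok; σ2 onset /m/, coda /∅/ ok → phonotactically legal
[dvu.vwa] — σ1 onset /dv/ (1→2 rises), coda /∅/ ok; σ2 onset /vw/ (2→5 rises), coda /∅/ ok → phonotactically legal
[mi.dib] — σ1 onset /m/, coda /∅/ ok; σ2 onset /d/, coda /b/ ok → phonotactically legal

[dat.nra], [gmum.mij], [gir], [brar.ma], [dvu.vwa], [mi.dib]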